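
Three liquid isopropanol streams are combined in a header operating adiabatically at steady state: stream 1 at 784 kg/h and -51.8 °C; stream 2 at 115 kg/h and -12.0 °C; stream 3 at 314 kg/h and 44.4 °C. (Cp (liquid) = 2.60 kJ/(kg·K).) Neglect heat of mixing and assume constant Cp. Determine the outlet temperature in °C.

Energy balance with Q = 0: Σ ṁᵢCp,ᵢ(T_out − Tᵢ) = 0
Σ ṁᵢCp,ᵢTᵢ = 784×2.60×-51.8 + 115×2.60×-12.0 + 314×2.60×44.4 = -72929
Σ ṁᵢCp,ᵢ = 784×2.60 + 115×2.60 + 314×2.60 = 3153.8
T_out = -72929 / 3153.8 = -23.124 °C

T_out = -23.1 °C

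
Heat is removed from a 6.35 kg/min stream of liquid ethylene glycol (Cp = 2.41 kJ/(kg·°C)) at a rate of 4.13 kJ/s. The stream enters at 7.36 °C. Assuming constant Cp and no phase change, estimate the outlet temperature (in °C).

Q = 4.13 kJ/s = 247.8 kJ/min
ΔT = Q/(ṁ·Cp) = 247.8/(6.35×2.41) = 16.192 K
T_out = 7.36 − 16.192 = -8.8324 °C

T_out = -8.83 °C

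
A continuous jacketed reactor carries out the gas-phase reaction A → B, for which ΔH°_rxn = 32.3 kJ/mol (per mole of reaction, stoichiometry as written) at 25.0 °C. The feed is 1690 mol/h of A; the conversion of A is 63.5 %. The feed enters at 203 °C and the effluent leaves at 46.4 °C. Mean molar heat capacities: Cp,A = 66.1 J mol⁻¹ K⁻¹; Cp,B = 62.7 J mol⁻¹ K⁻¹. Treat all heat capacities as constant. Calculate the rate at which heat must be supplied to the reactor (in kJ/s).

Extent of reaction ξ = 0.635 × 1690 = 1073.2 mol/h
Reaction term: ξ·ΔH°_rxn = 1073.2 × 32.3 = 34663 kJ/h
Sensible, feed 203→25 °C: -19884 kJ/h
Outlet flows (mol/h): A 616.85, B 1073.2
Sensible, products 25→46.4 °C: 2312.5 kJ/h
Q = ΔH = 17091 kJ/h = 4.7475 kW
Heat supplied = 4.7475 kJ/s

Q_in = 4.75 kJ/s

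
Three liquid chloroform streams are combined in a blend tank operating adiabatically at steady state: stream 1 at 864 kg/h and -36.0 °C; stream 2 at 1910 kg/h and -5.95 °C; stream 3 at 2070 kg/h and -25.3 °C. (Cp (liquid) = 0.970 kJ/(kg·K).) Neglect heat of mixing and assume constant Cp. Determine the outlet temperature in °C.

T_out = -19.6 °C

Adiabatic, steady state ⇒ Σ ṁᵢCp,ᵢ(T_out − Tᵢ) = 0
Σ ṁᵢCp,ᵢTᵢ = 864×0.970×-36.0 + 1910×0.970×-5.95 + 2070×0.970×-25.3 = -91994
Σ ṁᵢCp,ᵢ = 864×0.970 + 1910×0.970 + 2070×0.970 = 4698.7
T_out = -91994 / 4698.7 = -19.579 °C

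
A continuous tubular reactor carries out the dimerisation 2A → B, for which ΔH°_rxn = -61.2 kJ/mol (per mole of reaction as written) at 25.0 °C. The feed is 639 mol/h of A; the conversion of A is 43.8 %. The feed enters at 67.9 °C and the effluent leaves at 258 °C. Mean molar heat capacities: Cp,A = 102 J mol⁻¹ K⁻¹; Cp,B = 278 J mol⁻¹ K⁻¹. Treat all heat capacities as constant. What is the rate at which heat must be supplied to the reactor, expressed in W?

Q_in = 1730 W

Extent of reaction ξ = 0.438 × 639 / 2 = 139.94 mol/h
Reaction term: ξ·ΔH°_rxn = 139.94 × -61.2 = -8564.4 kJ/h
Sensible, feed 67.9→25 °C: -2796.1 kJ/h
Outlet flows (mol/h): A 359.12, B 139.94
Sensible, products 25→258 °C: 17599 kJ/h
Q = ΔH = 6238.8 kJ/h = 1.733 kW
Heat supplied = 1733 W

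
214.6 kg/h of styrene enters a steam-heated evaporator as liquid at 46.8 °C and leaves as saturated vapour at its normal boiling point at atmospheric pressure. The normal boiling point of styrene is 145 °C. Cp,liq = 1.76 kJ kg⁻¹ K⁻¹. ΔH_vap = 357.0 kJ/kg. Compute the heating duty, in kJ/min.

liquid 46.8→145 °C: 172.83 kJ/kg
vaporisation at 145 °C: 357 kJ/kg
Δh = 172.83 + 357 = 529.83 kJ/kg
Q = ṁ·Δh = 214.6 kg/h × 529.83 kJ/kg = 113700 kJ/h
|Q| = 31.584 kW = 1895 kJ/min

Q = 1900 kJ/min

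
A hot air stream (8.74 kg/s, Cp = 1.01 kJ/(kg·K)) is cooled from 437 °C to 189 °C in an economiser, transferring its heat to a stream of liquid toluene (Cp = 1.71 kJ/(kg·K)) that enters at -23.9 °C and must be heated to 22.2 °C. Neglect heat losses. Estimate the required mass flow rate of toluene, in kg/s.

Heat released by hot stream: Q = 8.74 × 1.01 × (437 − 189) = 2189.2 kJ/s
Energy balance on cold side (adiabatic exchanger): Q = ṁ_c·Cp_c·(T_c,out − T_c,in)
ṁ_c = 2189.2 / [1.71 × (22.2 − -23.9)] = 27.771 kg/s

ṁ_c = 27.8 kg/s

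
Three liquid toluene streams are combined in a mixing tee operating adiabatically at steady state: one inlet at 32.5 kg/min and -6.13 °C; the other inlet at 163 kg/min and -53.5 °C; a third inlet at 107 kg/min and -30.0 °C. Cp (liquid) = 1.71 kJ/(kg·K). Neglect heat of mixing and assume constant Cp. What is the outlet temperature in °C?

Energy balance with Q = 0: Σ ṁᵢCp,ᵢ(T_out − Tᵢ) = 0
T_out = Σ ṁᵢCp,ᵢTᵢ / Σ ṁᵢCp,ᵢ
      = -20742 / 517.27 = -40.098 °C

T_out = -40.1 °C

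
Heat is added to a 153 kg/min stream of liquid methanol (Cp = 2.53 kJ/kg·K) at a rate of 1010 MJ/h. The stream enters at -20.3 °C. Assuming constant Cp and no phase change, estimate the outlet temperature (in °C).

Q = 1010 MJ/h = 16833 kJ/min
ΔT = Q/(ṁ·Cp) = 16833/(153×2.53) = 43.487 K
T_out = -20.3 + 43.487 = 23.187 °C

T_out = 23.2 °C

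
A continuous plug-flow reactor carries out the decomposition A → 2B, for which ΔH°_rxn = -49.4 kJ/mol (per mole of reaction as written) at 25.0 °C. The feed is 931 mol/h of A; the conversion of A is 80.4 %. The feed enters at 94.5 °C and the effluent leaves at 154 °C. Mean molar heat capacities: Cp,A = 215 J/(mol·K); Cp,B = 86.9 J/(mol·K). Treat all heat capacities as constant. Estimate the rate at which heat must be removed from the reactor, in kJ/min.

Extent of reaction ξ = 0.804 × 931 = 748.52 mol/h
Reaction term: ξ·ΔH°_rxn = 748.52 × -49.4 = -36977 kJ/h
Sensible, feed 94.5→25 °C: -13911 kJ/h
Outlet flows (mol/h): A 182.48, B 1497
Sensible, products 25→154 °C: 21843 kJ/h
Q = ΔH = -29046 kJ/h = -8.0682 kW
Heat removed = 484.09 kJ/min

Q_out = 484 kJ/min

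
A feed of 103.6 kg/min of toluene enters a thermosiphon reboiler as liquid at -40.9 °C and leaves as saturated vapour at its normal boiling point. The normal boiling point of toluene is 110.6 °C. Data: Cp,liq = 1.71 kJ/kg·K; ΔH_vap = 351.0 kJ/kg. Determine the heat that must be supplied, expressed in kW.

Q = 1050 kW

liquid -40.9→110.6 °C: 259.06 kJ/kg
vaporisation at 110.6 °C: 351 kJ/kg
Δh = 259.06 + 351 = 610.07 kJ/kg
Q = ṁ·Δh = 103.6 kg/min × 610.07 kJ/kg = 63203 kJ/min
|Q| = 1053.4 kW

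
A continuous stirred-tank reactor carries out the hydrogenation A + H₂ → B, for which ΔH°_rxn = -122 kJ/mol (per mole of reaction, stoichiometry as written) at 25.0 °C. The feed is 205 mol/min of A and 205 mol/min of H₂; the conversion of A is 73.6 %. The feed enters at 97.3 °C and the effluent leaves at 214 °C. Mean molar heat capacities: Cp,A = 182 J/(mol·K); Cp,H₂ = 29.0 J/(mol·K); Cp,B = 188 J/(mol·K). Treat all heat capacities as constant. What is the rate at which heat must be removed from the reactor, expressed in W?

Q_out = 234000 W

Extent of reaction ξ = 0.736 × 205 = 150.88 mol/min
Reaction term: ξ·ΔH°_rxn = 150.88 × -122 = -18407 kJ/min
Sensible, feed 97.3→25 °C: -3127.3 kJ/min
Outlet flows (mol/min): A 54.12, H₂ 54.12, B 150.88
Sensible, products 25→214 °C: 7519.3 kJ/min
Q = ΔH = -14015 kJ/min = -233.59 kW
Heat removed = 233590 W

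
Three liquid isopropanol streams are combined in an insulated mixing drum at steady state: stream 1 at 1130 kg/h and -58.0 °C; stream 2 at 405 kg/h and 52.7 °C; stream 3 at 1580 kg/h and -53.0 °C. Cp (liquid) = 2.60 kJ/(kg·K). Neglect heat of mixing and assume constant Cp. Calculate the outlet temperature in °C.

T_out = -41.1 °C

Energy balance with Q = 0: Σ ṁᵢCp,ᵢ(T_out − Tᵢ) = 0
T_out = Σ ṁᵢCp,ᵢTᵢ / Σ ṁᵢCp,ᵢ
      = -332630 / 8099 = -41.071 °C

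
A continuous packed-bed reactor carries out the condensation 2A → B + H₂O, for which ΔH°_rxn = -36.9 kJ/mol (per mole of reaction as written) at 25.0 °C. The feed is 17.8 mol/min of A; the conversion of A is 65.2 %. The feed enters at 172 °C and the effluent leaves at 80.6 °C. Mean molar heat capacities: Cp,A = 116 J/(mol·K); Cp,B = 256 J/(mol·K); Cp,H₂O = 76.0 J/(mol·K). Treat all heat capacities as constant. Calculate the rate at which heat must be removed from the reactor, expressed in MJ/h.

Q_out = 22.2 MJ/h

Extent of reaction ξ = 0.652 × 17.8 / 2 = 5.8028 mol/min
Reaction term: ξ·ΔH°_rxn = 5.8028 × -36.9 = -214.12 kJ/min
Sensible, feed 172→25 °C: -303.53 kJ/min
Outlet flows (mol/min): A 6.1944, B 5.8028, H₂O 5.8028
Sensible, products 25→80.6 °C: 147.07 kJ/min
Q = ΔH = -370.58 kJ/min = -6.1764 kW
Heat removed = 22.235 MJ/h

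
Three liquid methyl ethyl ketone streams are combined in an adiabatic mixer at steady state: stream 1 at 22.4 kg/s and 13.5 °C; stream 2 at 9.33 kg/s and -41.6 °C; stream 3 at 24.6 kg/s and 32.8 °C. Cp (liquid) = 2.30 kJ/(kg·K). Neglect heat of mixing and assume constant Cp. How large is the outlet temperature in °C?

T_out = 12.8 °C

No heat crosses the boundary, so H_out = H_in.
T_out = Σ ṁᵢCp,ᵢTᵢ / Σ ṁᵢCp,ᵢ
      = 1658.6 / 129.56 = 12.802 °C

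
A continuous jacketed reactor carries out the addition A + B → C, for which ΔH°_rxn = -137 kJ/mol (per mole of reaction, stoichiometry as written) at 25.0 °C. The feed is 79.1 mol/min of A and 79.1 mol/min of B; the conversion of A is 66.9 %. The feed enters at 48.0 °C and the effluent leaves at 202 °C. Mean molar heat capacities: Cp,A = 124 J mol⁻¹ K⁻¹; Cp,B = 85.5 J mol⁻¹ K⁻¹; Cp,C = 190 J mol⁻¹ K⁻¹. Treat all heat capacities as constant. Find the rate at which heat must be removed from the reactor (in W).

Q_out = 81300 W

Extent of reaction ξ = 0.669 × 79.1 = 52.918 mol/min
Reaction term: ξ·ΔH°_rxn = 52.918 × -137 = -7249.8 kJ/min
Sensible, feed 48.0→25 °C: -381.14 kJ/min
Outlet flows (mol/min): A 26.182, B 26.182, C 52.918
Sensible, products 25→202 °C: 2750.5 kJ/min
Q = ΔH = -4880.4 kJ/min = -81.34 kW
Heat removed = 81340 W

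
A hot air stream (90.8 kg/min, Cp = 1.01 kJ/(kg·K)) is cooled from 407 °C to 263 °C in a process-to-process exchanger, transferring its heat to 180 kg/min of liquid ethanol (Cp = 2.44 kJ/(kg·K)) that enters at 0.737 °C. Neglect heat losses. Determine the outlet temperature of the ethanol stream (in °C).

T_c,out = 30.8 °C

Heat released by hot stream: Q = 90.8 × 1.01 × (407 − 263) = 13206 kJ/min
Energy balance on cold side (adiabatic exchanger): Q = ṁ_c·Cp_c·(T_c,out − T_c,in)
T_c,out = 0.737 + 13206/(180 × 2.44) = 30.805 °C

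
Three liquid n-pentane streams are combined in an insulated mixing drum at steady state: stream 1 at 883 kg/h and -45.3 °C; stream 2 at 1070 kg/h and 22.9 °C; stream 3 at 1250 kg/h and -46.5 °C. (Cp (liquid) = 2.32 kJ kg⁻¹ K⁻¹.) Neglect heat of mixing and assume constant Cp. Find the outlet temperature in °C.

Adiabatic, steady state ⇒ Σ ṁᵢCp,ᵢ(T_out − Tᵢ) = 0
Σ ṁᵢCp,ᵢTᵢ = 883×2.32×-45.3 + 1070×2.32×22.9 + 1250×2.32×-46.5 = -170800
Σ ṁᵢCp,ᵢ = 883×2.32 + 1070×2.32 + 1250×2.32 = 7431
T_out = -170800 / 7431 = -22.985 °C

T_out = -23.0 °C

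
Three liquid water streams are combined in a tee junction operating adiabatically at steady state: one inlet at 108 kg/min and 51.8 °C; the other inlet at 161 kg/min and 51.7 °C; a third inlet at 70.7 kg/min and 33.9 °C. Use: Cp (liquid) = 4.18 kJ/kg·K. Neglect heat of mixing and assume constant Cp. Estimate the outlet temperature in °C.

Adiabatic, steady state ⇒ Σ ṁᵢCp,ᵢ(T_out − Tᵢ) = 0
T_out = Σ ṁᵢCp,ᵢTᵢ / Σ ṁᵢCp,ᵢ
      = 68196 / 1419.9 = 48.027 °C

T_out = 48.0 °C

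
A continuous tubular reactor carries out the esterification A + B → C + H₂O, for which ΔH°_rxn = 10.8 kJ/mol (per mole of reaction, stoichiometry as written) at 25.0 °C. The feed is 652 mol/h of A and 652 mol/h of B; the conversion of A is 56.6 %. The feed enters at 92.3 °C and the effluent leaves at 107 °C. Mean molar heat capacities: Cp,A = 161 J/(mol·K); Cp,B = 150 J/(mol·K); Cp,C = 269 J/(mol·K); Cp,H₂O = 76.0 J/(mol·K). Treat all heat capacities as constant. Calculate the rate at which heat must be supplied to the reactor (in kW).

Q_in = 2.22 kW

Extent of reaction ξ = 0.566 × 652 = 369.03 mol/h
Reaction term: ξ·ΔH°_rxn = 369.03 × 10.8 = 3985.5 kJ/h
Sensible, feed 92.3→25 °C: -13647 kJ/h
Outlet flows (mol/h): A 282.97, B 282.97, C 369.03, H₂O 369.03
Sensible, products 25→107 °C: 17656 kJ/h
Q = ΔH = 7995.2 kJ/h = 2.2209 kW
Heat supplied = 2.2209 kW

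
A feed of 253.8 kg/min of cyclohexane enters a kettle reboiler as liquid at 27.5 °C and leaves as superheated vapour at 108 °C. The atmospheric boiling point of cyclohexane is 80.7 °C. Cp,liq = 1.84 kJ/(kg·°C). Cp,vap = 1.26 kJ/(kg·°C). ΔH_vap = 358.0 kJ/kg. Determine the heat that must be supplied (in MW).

Q = 2.07 MW

liquid 27.5→80.7 °C: 97.888 kJ/kg
vaporisation at 80.7 °C: 358 kJ/kg
vapour 80.7→108 °C: 34.398 kJ/kg
Δh = 97.888 + 358 + 34.398 = 490.29 kJ/kg
Q = ṁ·Δh = 253.8 kg/min × 490.29 kJ/kg = 124430 kJ/min
|Q| = 2073.9 kW = 2.0739 MW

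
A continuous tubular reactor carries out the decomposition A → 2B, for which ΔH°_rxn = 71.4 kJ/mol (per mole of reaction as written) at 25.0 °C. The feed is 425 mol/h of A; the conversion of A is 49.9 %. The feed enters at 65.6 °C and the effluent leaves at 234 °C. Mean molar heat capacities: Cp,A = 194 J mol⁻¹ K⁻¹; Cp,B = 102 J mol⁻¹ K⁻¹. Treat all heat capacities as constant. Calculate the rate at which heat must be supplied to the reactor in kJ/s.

Q_in = 8.19 kJ/s

Extent of reaction ξ = 0.499 × 425 = 212.07 mol/h
Reaction term: ξ·ΔH°_rxn = 212.07 × 71.4 = 15142 kJ/h
Sensible, feed 65.6→25 °C: -3347.5 kJ/h
Outlet flows (mol/h): A 212.93, B 424.15
Sensible, products 25→234 °C: 17675 kJ/h
Q = ΔH = 29470 kJ/h = 8.1861 kW
Heat supplied = 8.1861 kJ/s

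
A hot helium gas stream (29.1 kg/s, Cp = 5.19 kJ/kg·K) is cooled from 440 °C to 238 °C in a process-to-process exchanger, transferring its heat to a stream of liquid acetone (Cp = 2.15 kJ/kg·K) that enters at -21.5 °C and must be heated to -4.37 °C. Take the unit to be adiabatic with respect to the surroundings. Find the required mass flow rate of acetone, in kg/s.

ṁ_c = 828 kg/s

Heat released by hot stream: Q = 29.1 × 5.19 × (440 − 238) = 30508 kJ/s
Energy balance on cold side (adiabatic exchanger): Q = ṁ_c·Cp_c·(T_c,out − T_c,in)
ṁ_c = 30508 / [2.15 × (-4.37 − -21.5)] = 828.35 kg/s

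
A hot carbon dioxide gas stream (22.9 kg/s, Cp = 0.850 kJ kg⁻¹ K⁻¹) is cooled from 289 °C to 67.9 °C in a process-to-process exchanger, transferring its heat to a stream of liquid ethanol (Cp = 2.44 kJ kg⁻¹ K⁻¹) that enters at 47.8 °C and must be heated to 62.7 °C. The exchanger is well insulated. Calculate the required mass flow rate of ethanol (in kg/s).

Heat released by hot stream: Q = 22.9 × 0.850 × (289 − 67.9) = 4303.7 kJ/s
Energy balance on cold side (adiabatic exchanger): Q = ṁ_c·Cp_c·(T_c,out − T_c,in)
ṁ_c = 4303.7 / [2.44 × (62.7 − 47.8)] = 118.38 kg/s

ṁ_c = 118 kg/s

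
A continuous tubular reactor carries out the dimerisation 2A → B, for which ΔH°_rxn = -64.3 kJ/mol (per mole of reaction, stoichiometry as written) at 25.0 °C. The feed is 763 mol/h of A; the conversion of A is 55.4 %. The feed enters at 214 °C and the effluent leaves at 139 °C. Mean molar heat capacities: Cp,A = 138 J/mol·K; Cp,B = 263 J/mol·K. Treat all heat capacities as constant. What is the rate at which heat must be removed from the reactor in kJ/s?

Q_out = 6.06 kJ/s

Extent of reaction ξ = 0.554 × 763 / 2 = 211.35 mol/h
Reaction term: ξ·ΔH°_rxn = 211.35 × -64.3 = -13590 kJ/h
Sensible, feed 214→25 °C: -19901 kJ/h
Outlet flows (mol/h): A 340.3, B 211.35
Sensible, products 25→139 °C: 11690 kJ/h
Q = ΔH = -21800 kJ/h = -6.0556 kW
Heat removed = 6.0556 kJ/s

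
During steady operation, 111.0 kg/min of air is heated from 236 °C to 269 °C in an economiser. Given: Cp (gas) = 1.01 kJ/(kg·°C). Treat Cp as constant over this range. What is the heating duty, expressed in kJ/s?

Q = ṁ·Cp·ΔT = 111.0 × 1.01 × (269 − 236) = 3699.6 kJ/min
Converting: 3699.6 / 60 s = 61.66 kW

Q = 61.7 kJ/s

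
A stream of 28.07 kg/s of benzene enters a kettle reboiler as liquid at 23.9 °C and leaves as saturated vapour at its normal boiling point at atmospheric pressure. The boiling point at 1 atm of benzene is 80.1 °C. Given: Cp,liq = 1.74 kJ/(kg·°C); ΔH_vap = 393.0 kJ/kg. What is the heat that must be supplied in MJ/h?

Q = 49600 MJ/h

liquid 23.9→80.1 °C: 97.788 kJ/kg
vaporisation at 80.1 °C: 393 kJ/kg
Δh = 97.788 + 393 = 490.79 kJ/kg
Q = ṁ·Δh = 28.07 kg/s × 490.79 kJ/kg = 13776 kJ/s
|Q| = 13776 kW = 49595 MJ/h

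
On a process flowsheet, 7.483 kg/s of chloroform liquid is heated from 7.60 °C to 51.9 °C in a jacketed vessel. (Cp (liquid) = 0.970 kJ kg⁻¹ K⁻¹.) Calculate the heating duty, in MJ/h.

Q = ṁ·Cp·ΔT = 7.483 × 0.970 × (51.9 − 7.60) = 321.55 kJ/s
Heating duty = 1157.6 MJ/h

Q = 1160 MJ/h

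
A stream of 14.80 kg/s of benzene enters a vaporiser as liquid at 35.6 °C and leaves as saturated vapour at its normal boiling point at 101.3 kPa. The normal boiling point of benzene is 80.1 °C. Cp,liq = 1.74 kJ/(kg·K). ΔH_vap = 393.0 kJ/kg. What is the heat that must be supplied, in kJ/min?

Q = 418000 kJ/min

liquid 35.6→80.1 °C: 77.43 kJ/kg
vaporisation at 80.1 °C: 393 kJ/kg
Δh = 77.43 + 393 = 470.43 kJ/kg
Q = ṁ·Δh = 14.80 kg/s × 470.43 kJ/kg = 6962.4 kJ/s
|Q| = 6962.4 kW = 417740 kJ/min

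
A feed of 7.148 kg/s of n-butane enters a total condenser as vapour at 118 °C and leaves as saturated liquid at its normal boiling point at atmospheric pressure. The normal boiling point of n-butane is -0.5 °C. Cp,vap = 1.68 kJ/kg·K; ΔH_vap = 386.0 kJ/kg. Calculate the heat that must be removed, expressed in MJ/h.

Q_c = 15100 MJ/h

vapour 118→-0.5 °C: -199.08 kJ/kg
condensation at -0.5 °C: -386 kJ/kg
Δh = -199.08 + -386 = -585.08 kJ/kg
Q = ṁ·Δh = 7.148 kg/s × -585.08 kJ/kg = -4182.2 kJ/s
|Q| = 4182.2 kW = 15056 MJ/h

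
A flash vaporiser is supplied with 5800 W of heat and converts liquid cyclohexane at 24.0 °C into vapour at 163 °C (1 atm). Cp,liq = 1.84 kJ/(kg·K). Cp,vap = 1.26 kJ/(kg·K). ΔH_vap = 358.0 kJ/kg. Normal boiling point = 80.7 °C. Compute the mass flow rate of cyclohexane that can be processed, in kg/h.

Δh = 1.84×(80.7−24.0) + 358.0 + 1.26×(163−80.7) = 566.03 kJ/kg
Q = 5800 W = 5.8 kJ/s = 20880 kJ/h
ṁ = Q/Δh = 20880 / 566.03 = 36.889 kg/h

ṁ = 36.9 kg/h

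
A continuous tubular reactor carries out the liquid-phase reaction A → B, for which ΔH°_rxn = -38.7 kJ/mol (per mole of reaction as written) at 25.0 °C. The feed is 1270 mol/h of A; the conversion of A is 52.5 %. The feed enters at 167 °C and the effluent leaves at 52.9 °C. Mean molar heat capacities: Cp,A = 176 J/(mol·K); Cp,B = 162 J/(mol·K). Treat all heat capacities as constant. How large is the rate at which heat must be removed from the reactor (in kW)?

Extent of reaction ξ = 0.525 × 1270 = 666.75 mol/h
Reaction term: ξ·ΔH°_rxn = 666.75 × -38.7 = -25803 kJ/h
Sensible, feed 167→25 °C: -31740 kJ/h
Outlet flows (mol/h): A 603.25, B 666.75
Sensible, products 25→52.9 °C: 5975.8 kJ/h
Q = ΔH = -51567 kJ/h = -14.324 kW
Heat removed = 14.324 kW

Q_out = 14.3 kW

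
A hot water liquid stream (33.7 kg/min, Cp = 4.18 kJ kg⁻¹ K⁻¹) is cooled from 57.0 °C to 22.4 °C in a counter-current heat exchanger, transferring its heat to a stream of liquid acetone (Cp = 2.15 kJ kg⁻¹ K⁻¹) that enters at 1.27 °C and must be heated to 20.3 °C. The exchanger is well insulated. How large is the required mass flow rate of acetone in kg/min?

Heat released by hot stream: Q = 33.7 × 4.18 × (57.0 − 22.4) = 4874 kJ/min
Energy balance on cold side (adiabatic exchanger): Q = ṁ_c·Cp_c·(T_c,out − T_c,in)
ṁ_c = 4874 / [2.15 × (20.3 − 1.27)] = 119.13 kg/min

ṁ_c = 119 kg/min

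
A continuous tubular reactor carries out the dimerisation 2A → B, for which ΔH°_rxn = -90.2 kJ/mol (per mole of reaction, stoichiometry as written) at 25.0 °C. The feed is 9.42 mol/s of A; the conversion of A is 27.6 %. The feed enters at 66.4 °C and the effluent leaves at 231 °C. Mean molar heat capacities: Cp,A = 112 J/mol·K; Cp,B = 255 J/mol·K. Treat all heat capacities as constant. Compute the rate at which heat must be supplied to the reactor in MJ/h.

Extent of reaction ξ = 0.276 × 9.42 / 2 = 1.3 mol/s
Reaction term: ξ·ΔH°_rxn = 1.3 × -90.2 = -117.26 kJ/s
Sensible, feed 66.4→25 °C: -43.679 kJ/s
Outlet flows (mol/s): A 6.8201, B 1.3
Sensible, products 25→231 °C: 225.64 kJ/s
Q = ΔH = 64.705 kJ/s = 64.705 kW
Heat supplied = 232.94 MJ/h

Q_in = 233 MJ/h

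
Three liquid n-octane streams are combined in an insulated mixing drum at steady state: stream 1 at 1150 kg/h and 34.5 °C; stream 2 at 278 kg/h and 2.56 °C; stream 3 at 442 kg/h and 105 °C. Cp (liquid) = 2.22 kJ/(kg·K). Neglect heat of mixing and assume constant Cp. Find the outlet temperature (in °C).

Energy balance with Q = 0: Σ ṁᵢCp,ᵢ(T_out − Tᵢ) = 0
Σ ṁᵢCp,ᵢTᵢ = 1150×2.22×34.5 + 278×2.22×2.56 + 442×2.22×105 = 192690
Σ ṁᵢCp,ᵢ = 1150×2.22 + 278×2.22 + 442×2.22 = 4151.4
T_out = 192690 / 4151.4 = 46.415 °C

T_out = 46.4 °C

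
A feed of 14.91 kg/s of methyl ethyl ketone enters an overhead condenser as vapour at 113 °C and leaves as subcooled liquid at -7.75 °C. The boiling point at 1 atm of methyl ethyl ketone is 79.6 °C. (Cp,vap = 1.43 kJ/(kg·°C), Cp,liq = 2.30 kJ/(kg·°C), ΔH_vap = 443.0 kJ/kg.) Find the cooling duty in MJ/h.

Q_c = 37100 MJ/h

vapour 113→79.6 °C: -47.762 kJ/kg
condensation at 79.6 °C: -443 kJ/kg
liquid 79.6→-7.75 °C: -200.9 kJ/kg
Δh = -47.762 + -443 + -200.9 = -691.67 kJ/kg
Q = ṁ·Δh = 14.91 kg/s × -691.67 kJ/kg = -10313 kJ/s
|Q| = 10313 kW = 37126 MJ/h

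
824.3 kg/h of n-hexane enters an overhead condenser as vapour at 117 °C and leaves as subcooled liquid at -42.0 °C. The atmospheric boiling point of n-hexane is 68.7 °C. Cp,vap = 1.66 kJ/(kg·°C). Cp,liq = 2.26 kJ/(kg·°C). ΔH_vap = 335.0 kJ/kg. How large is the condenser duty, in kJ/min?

vapour 117→68.7 °C: -80.178 kJ/kg
condensation at 68.7 °C: -335 kJ/kg
liquid 68.7→-42.0 °C: -250.18 kJ/kg
Δh = -80.178 + -335 + -250.18 = -665.36 kJ/kg
Q = ṁ·Δh = 824.3 kg/h × -665.36 kJ/kg = -548460 kJ/h
|Q| = 152.35 kW = 9140.9 kJ/min

Q_c = 9140 kJ/min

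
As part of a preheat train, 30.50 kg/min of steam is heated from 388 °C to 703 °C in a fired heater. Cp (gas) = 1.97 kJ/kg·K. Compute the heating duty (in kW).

Q = ṁ·Cp·ΔT = 30.50 × 1.97 × (703 − 388) = 18927 kJ/min
Converting: 18927 / 60 s = 315.45 kW

Q = 315 kW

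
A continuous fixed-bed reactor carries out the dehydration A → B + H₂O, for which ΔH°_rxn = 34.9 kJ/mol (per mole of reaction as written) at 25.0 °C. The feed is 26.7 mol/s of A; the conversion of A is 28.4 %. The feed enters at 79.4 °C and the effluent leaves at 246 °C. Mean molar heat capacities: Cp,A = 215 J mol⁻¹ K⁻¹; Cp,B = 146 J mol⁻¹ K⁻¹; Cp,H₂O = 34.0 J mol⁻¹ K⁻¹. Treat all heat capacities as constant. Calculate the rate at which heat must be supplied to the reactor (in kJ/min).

Extent of reaction ξ = 0.284 × 26.7 = 7.5828 mol/s
Reaction term: ξ·ΔH°_rxn = 7.5828 × 34.9 = 264.64 kJ/s
Sensible, feed 79.4→25 °C: -312.28 kJ/s
Outlet flows (mol/s): A 19.117, B 7.5828, H₂O 7.5828
Sensible, products 25→246 °C: 1210 kJ/s
Q = ΔH = 1162.4 kJ/s = 1162.4 kW
Heat supplied = 69741 kJ/min

Q_in = 69700 kJ/min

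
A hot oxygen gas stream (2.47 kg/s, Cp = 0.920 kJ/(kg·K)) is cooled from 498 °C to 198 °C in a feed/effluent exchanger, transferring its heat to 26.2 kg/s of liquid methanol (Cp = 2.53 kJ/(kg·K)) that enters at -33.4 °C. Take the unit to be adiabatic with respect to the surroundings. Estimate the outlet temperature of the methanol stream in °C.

Heat released by hot stream: Q = 2.47 × 0.920 × (498 − 198) = 681.72 kJ/s
Energy balance on cold side (adiabatic exchanger): Q = ṁ_c·Cp_c·(T_c,out − T_c,in)
T_c,out = -33.4 + 681.72/(26.2 × 2.53) = -23.115 °C

T_c,out = -23.1 °C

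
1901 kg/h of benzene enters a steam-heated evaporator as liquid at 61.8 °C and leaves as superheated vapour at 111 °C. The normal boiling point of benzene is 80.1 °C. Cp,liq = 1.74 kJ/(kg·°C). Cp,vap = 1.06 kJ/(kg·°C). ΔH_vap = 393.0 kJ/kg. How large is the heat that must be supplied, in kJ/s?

liquid 61.8→80.1 °C: 31.842 kJ/kg
vaporisation at 80.1 °C: 393 kJ/kg
vapour 80.1→111 °C: 32.754 kJ/kg
Δh = 31.842 + 393 + 32.754 = 457.6 kJ/kg
Q = ṁ·Δh = 1901 kg/h × 457.6 kJ/kg = 869890 kJ/h
|Q| = 241.64 kW

Q = 242 kJ/s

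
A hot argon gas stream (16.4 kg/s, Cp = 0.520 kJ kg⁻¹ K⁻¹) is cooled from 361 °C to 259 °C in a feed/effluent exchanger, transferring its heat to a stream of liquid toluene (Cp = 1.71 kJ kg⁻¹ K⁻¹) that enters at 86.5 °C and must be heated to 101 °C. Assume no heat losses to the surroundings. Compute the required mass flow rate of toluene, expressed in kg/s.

ṁ_c = 35.1 kg/s

Heat released by hot stream: Q = 16.4 × 0.520 × (361 − 259) = 869.86 kJ/s
Energy balance on cold side (adiabatic exchanger): Q = ṁ_c·Cp_c·(T_c,out − T_c,in)
ṁ_c = 869.86 / [1.71 × (101 − 86.5)] = 35.082 kg/s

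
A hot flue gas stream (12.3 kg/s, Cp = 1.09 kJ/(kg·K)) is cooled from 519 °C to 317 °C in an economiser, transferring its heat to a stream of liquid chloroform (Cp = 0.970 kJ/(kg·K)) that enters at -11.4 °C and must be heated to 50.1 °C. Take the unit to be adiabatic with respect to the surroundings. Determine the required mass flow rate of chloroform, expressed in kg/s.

ṁ_c = 45.4 kg/s

Heat released by hot stream: Q = 12.3 × 1.09 × (519 − 317) = 2708.2 kJ/s
Energy balance on cold side (adiabatic exchanger): Q = ṁ_c·Cp_c·(T_c,out − T_c,in)
ṁ_c = 2708.2 / [0.970 × (50.1 − -11.4)] = 45.398 kg/s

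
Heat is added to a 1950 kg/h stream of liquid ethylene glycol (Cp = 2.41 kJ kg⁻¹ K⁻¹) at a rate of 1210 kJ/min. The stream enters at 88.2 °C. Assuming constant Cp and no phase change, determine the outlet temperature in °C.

Q = 1210 kJ/min = 72600 kJ/h
ΔT = Q/(ṁ·Cp) = 72600/(1950×2.41) = 15.448 K
T_out = 88.2 + 15.448 = 103.65 °C

T_out = 104 °C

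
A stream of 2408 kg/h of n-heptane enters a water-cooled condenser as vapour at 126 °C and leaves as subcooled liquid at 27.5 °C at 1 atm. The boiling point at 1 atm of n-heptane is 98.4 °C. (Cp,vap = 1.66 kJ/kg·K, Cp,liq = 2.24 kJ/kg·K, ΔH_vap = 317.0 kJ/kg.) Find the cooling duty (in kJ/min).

vapour 126→98.4 °C: -45.816 kJ/kg
condensation at 98.4 °C: -317 kJ/kg
liquid 98.4→27.5 °C: -158.82 kJ/kg
Δh = -45.816 + -317 + -158.82 = -521.63 kJ/kg
Q = ṁ·Δh = 2408 kg/h × -521.63 kJ/kg = -1.2561e+06 kJ/h
|Q| = 348.91 kW = 20935 kJ/min

Q_c = 20900 kJ/min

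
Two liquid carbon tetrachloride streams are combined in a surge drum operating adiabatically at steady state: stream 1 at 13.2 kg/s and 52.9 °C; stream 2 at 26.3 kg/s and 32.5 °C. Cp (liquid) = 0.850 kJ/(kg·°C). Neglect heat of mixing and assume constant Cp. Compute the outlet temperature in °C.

No heat crosses the boundary, so H_out = H_in.
T_out = Σ ṁᵢCp,ᵢTᵢ / Σ ṁᵢCp,ᵢ
      = 1320.1 / 33.575 = 39.317 °C

T_out = 39.3 °C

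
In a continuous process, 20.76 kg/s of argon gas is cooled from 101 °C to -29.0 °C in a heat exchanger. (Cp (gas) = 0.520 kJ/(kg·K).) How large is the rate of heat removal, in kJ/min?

Q_c = 84200 kJ/min

Q = ṁ·Cp·ΔT = 20.76 × 0.520 × (-29.0 − 101) = -1403.4 kJ/s
Cooling duty = 84203 kJ/min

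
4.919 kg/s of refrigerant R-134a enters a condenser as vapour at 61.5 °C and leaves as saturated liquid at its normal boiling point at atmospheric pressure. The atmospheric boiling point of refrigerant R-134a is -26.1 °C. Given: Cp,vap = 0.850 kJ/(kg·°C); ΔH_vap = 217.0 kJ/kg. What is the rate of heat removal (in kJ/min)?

vapour 61.5→-26.1 °C: -74.46 kJ/kg
condensation at -26.1 °C: -217 kJ/kg
Δh = -74.46 + -217 = -291.46 kJ/kg
Q = ṁ·Δh = 4.919 kg/s × -291.46 kJ/kg = -1433.7 kJ/s
|Q| = 1433.7 kW = 86022 kJ/min

Q_c = 86000 kJ/min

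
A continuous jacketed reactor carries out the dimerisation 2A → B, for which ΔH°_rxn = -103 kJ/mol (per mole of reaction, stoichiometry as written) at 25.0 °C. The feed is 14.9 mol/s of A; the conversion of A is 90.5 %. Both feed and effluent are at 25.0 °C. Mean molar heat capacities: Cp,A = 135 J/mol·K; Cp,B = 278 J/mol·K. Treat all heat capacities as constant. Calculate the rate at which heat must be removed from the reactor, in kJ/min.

Extent of reaction ξ = 0.905 × 14.9 / 2 = 6.7423 mol/s
Reaction term: ξ·ΔH°_rxn = 6.7423 × -103 = -694.45 kJ/s
Q = ΔH = -694.45 kJ/s = -694.45 kW
Heat removed = 41667 kJ/min

Q_out = 41700 kJ/min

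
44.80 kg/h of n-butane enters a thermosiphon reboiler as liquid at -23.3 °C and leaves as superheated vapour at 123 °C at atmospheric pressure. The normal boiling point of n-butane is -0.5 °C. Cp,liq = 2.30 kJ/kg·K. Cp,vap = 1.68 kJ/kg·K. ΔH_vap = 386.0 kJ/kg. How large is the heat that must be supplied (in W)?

liquid -23.3→-0.5 °C: 52.44 kJ/kg
vaporisation at -0.5 °C: 386 kJ/kg
vapour -0.5→123 °C: 207.48 kJ/kg
Δh = 52.44 + 386 + 207.48 = 645.92 kJ/kg
Q = ṁ·Δh = 44.80 kg/h × 645.92 kJ/kg = 28937 kJ/h
|Q| = 8.0381 kW = 8038.1 W

Q = 8040 W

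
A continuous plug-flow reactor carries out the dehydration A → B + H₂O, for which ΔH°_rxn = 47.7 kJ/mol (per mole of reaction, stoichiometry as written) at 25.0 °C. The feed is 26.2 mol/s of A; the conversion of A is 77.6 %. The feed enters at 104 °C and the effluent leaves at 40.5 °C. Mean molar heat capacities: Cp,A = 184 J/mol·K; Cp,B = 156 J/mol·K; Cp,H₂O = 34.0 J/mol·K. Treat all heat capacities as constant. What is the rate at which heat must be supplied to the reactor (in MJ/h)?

Extent of reaction ξ = 0.776 × 26.2 = 20.331 mol/s
Reaction term: ξ·ΔH°_rxn = 20.331 × 47.7 = 969.8 kJ/s
Sensible, feed 104→25 °C: -380.84 kJ/s
Outlet flows (mol/s): A 5.8688, B 20.331, H₂O 20.331
Sensible, products 25→40.5 °C: 76.613 kJ/s
Q = ΔH = 665.57 kJ/s = 665.57 kW
Heat supplied = 2396 MJ/h

Q_in = 2400 MJ/h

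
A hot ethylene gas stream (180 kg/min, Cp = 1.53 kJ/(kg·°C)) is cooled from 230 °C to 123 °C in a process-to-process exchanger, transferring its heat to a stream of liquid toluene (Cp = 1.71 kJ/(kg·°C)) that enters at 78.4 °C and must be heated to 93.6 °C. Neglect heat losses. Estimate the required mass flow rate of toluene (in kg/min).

Heat released by hot stream: Q = 180 × 1.53 × (230 − 123) = 29468 kJ/min
Energy balance on cold side (adiabatic exchanger): Q = ṁ_c·Cp_c·(T_c,out − T_c,in)
ṁ_c = 29468 / [1.71 × (93.6 − 78.4)] = 1133.7 kg/min

ṁ_c = 1130 kg/min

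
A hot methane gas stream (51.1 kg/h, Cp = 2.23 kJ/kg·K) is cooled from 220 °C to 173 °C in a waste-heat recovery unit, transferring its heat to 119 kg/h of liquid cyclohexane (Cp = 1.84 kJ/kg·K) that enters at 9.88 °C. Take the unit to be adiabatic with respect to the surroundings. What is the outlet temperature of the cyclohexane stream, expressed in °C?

Heat released by hot stream: Q = 51.1 × 2.23 × (220 − 173) = 5355.8 kJ/h
Energy balance on cold side (adiabatic exchanger): Q = ṁ_c·Cp_c·(T_c,out − T_c,in)
T_c,out = 9.88 + 5355.8/(119 × 1.84) = 34.34 °C

T_c,out = 34.3 °C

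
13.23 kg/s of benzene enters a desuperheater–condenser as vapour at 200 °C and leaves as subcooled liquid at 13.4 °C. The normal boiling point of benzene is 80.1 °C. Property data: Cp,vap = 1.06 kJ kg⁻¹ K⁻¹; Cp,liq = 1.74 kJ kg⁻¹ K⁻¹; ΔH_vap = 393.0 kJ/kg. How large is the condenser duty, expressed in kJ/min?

vapour 200→80.1 °C: -127.09 kJ/kg
condensation at 80.1 °C: -393 kJ/kg
liquid 80.1→13.4 °C: -116.06 kJ/kg
Δh = -127.09 + -393 + -116.06 = -636.15 kJ/kg
Q = ṁ·Δh = 13.23 kg/s × -636.15 kJ/kg = -8416.3 kJ/s
|Q| = 8416.3 kW = 504980 kJ/min

Q_c = 505000 kJ/min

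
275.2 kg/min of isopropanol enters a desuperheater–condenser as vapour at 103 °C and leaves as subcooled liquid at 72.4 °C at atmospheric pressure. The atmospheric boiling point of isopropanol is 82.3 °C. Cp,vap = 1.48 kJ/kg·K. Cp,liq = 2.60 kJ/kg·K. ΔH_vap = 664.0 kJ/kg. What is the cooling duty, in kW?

Q_c = 3300 kW

vapour 103→82.3 °C: -30.636 kJ/kg
condensation at 82.3 °C: -664 kJ/kg
liquid 82.3→72.4 °C: -25.74 kJ/kg
Δh = -30.636 + -664 + -25.74 = -720.38 kJ/kg
Q = ṁ·Δh = 275.2 kg/min × -720.38 kJ/kg = -198250 kJ/min
|Q| = 3304.1 kW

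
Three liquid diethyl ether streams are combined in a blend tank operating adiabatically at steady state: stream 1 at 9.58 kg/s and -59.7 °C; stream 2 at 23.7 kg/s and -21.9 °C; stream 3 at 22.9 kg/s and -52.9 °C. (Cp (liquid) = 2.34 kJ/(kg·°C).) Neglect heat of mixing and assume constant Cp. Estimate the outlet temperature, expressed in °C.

T_out = -41.0 °C

Energy balance with Q = 0: Σ ṁᵢCp,ᵢ(T_out − Tᵢ) = 0
Σ ṁᵢCp,ᵢTᵢ = 9.58×2.34×-59.7 + 23.7×2.34×-21.9 + 22.9×2.34×-52.9 = -5387.5
Σ ṁᵢCp,ᵢ = 9.58×2.34 + 23.7×2.34 + 22.9×2.34 = 131.46
T_out = -5387.5 / 131.46 = -40.982 °C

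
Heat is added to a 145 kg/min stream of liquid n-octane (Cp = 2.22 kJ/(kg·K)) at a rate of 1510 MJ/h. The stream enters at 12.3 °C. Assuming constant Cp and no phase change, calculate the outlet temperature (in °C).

Q = 1510 MJ/h = 25167 kJ/min
ΔT = Q/(ṁ·Cp) = 25167/(145×2.22) = 78.182 K
T_out = 12.3 + 78.182 = 90.482 °C

T_out = 90.5 °C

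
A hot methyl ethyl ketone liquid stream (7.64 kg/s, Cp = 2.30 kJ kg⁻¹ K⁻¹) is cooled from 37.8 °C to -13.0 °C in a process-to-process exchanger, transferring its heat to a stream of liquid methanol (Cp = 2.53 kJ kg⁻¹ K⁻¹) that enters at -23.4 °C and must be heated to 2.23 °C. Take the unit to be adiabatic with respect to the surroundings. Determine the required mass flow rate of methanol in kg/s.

ṁ_c = 13.8 kg/s

Heat released by hot stream: Q = 7.64 × 2.30 × (37.8 − -13.0) = 892.66 kJ/s
Energy balance on cold side (adiabatic exchanger): Q = ṁ_c·Cp_c·(T_c,out − T_c,in)
ṁ_c = 892.66 / [2.53 × (2.23 − -23.4)] = 13.766 kg/s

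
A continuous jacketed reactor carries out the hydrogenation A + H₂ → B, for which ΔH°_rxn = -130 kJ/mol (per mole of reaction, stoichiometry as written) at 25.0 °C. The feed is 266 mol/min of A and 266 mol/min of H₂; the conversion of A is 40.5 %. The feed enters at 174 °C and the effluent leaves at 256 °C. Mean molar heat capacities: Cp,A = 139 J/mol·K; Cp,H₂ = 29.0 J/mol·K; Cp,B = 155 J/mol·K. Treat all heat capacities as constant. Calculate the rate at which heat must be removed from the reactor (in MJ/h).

Extent of reaction ξ = 0.405 × 266 = 107.73 mol/min
Reaction term: ξ·ΔH°_rxn = 107.73 × -130 = -14005 kJ/min
Sensible, feed 174→25 °C: -6658.5 kJ/min
Outlet flows (mol/min): A 158.27, H₂ 158.27, B 107.73
Sensible, products 25→256 °C: 9999.4 kJ/min
Q = ΔH = -10664 kJ/min = -177.73 kW
Heat removed = 639.84 MJ/h

Q_out = 640 MJ/h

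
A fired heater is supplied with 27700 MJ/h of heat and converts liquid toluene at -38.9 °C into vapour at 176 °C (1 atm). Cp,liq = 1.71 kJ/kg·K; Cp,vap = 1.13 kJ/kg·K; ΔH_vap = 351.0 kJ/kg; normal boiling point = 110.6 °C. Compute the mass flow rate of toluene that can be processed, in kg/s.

Δh = 1.71×(110.6−-38.9) + 351.0 + 1.13×(176−110.6) = 680.55 kJ/kg
Q = 27700 MJ/h = 7694.4 kJ/s = 7694.4 kJ/s
ṁ = Q/Δh = 7694.4 / 680.55 = 11.306 kg/s

ṁ = 11.3 kg/s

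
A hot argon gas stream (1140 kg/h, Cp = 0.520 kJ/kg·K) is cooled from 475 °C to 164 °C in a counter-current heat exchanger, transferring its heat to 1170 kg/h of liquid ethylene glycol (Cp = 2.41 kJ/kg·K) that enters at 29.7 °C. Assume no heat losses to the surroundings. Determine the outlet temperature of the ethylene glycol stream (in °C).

Heat released by hot stream: Q = 1140 × 0.520 × (475 − 164) = 184360 kJ/h
Energy balance on cold side (adiabatic exchanger): Q = ṁ_c·Cp_c·(T_c,out − T_c,in)
T_c,out = 29.7 + 184360/(1170 × 2.41) = 95.083 °C

T_c,out = 95.1 °C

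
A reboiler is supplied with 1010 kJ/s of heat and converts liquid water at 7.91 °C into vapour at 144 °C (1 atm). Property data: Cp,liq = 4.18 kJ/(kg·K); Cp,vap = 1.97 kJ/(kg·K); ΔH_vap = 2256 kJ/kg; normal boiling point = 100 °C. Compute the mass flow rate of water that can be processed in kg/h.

Δh = 4.18×(100−7.91) + 2256 + 1.97×(144−100) = 2727.6 kJ/kg
Q = 1010 kJ/s = 1010 kJ/s = 3.636e+06 kJ/h
ṁ = Q/Δh = 3.636e+06 / 2727.6 = 1333 kg/h

ṁ = 1330 kg/h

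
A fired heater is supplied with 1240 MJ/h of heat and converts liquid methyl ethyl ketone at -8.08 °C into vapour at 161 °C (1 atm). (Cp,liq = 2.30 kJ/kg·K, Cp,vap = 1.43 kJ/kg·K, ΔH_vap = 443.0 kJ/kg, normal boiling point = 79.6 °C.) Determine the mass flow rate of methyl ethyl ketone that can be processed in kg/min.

Δh = 2.30×(79.6−-8.08) + 443.0 + 1.43×(161−79.6) = 761.07 kJ/kg
Q = 1240 MJ/h = 344.44 kJ/s = 20667 kJ/min
ṁ = Q/Δh = 20667 / 761.07 = 27.155 kg/min

ṁ = 27.2 kg/min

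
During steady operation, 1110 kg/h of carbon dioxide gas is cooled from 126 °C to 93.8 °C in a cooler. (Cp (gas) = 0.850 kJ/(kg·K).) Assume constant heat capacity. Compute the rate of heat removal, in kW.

Q = ṁ·Cp·ΔT = 1110 × 0.850 × (93.8 − 126) = -30381 kJ/h
Converting: 30381 / 3600 s = 8.4391 kW

Q_c = 8.44 kW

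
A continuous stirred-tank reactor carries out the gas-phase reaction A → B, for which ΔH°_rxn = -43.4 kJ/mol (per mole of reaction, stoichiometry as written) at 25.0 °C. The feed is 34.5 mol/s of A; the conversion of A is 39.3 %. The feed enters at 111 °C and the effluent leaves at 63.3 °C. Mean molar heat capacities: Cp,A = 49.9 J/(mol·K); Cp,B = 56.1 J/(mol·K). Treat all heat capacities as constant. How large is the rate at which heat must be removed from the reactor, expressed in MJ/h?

Q_out = 2400 MJ/h

Extent of reaction ξ = 0.393 × 34.5 = 13.559 mol/s
Reaction term: ξ·ΔH°_rxn = 13.559 × -43.4 = -588.44 kJ/s
Sensible, feed 111→25 °C: -148.05 kJ/s
Outlet flows (mol/s): A 20.941, B 13.559
Sensible, products 25→63.3 °C: 69.155 kJ/s
Q = ΔH = -667.34 kJ/s = -667.34 kW
Heat removed = 2402.4 MJ/h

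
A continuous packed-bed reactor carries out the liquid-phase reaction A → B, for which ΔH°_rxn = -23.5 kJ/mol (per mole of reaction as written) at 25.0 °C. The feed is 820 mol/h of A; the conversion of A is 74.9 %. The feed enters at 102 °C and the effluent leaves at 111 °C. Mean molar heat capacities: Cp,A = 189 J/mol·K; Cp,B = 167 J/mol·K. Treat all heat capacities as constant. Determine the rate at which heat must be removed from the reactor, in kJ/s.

Q_out = 3.94 kJ/s

Extent of reaction ξ = 0.749 × 820 = 614.18 mol/h
Reaction term: ξ·ΔH°_rxn = 614.18 × -23.5 = -14433 kJ/h
Sensible, feed 102→25 °C: -11933 kJ/h
Outlet flows (mol/h): A 205.82, B 614.18
Sensible, products 25→111 °C: 12166 kJ/h
Q = ΔH = -14200 kJ/h = -3.9446 kW
Heat removed = 3.9446 kJ/s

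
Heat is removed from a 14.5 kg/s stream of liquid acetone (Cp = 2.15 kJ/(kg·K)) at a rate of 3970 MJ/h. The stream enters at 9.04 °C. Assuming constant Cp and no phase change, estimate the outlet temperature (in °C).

Q = 3970 MJ/h = 1102.8 kJ/s
ΔT = Q/(ṁ·Cp) = 1102.8/(14.5×2.15) = 35.374 K
T_out = 9.04 − 35.374 = -26.334 °C

T_out = -26.3 °C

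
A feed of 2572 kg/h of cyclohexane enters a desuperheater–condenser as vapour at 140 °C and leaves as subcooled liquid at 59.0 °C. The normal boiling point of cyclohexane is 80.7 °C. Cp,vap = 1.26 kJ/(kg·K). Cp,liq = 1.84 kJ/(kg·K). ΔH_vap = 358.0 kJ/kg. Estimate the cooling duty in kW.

Q_c = 338 kW

vapour 140→80.7 °C: -74.718 kJ/kg
condensation at 80.7 °C: -358 kJ/kg
liquid 80.7→59.0 °C: -39.928 kJ/kg
Δh = -74.718 + -358 + -39.928 = -472.65 kJ/kg
Q = ṁ·Δh = 2572 kg/h × -472.65 kJ/kg = -1.2156e+06 kJ/h
|Q| = 337.68 kW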